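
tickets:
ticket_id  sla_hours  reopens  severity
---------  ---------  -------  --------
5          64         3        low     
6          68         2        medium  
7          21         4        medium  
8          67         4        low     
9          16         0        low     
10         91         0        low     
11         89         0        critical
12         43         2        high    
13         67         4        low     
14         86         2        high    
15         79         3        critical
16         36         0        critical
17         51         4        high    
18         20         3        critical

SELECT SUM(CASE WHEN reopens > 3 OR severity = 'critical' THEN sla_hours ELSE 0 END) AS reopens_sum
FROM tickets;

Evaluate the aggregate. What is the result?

430

ticket_id=5: ✗
ticket_id=6: ✗
ticket_id=7: ✓ → 21
ticket_id=8: ✓ → 67
ticket_id=9: ✗
ticket_id=10: ✗
ticket_id=11: ✓ → 89
ticket_id=12: ✗
ticket_id=13: ✓ → 67
ticket_id=14: ✗
ticket_id=15: ✓ → 79
ticket_id=16: ✓ → 36
ticket_id=17: ✓ → 51
ticket_id=18: ✓ → 20
reopens_sum = 21 + 67 + 89 + 67 + 79 + 36 + 51 + 20 = 430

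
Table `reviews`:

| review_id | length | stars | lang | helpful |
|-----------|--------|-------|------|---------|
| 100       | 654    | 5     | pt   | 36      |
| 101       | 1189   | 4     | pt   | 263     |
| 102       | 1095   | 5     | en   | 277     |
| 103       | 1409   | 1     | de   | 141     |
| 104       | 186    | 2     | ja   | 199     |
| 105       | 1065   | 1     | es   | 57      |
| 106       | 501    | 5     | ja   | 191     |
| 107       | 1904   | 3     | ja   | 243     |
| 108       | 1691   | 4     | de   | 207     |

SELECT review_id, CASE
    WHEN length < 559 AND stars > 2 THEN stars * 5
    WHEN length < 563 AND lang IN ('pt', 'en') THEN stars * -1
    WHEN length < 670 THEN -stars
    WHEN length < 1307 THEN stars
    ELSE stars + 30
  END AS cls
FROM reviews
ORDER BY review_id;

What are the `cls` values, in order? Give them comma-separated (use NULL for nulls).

-5, 4, 5, 31, -2, 1, 25, 33, 34

review_id=100: length < 670 → -5
review_id=101: length < 1307 → 4
review_id=102: length < 1307 → 5
review_id=103: ELSE → 31
review_id=104: length < 670 → -2
review_id=105: length < 1307 → 1
review_id=106: length < 559 AND stars > 2 → 25
review_id=107: ELSE → 33
review_id=108: ELSE → 34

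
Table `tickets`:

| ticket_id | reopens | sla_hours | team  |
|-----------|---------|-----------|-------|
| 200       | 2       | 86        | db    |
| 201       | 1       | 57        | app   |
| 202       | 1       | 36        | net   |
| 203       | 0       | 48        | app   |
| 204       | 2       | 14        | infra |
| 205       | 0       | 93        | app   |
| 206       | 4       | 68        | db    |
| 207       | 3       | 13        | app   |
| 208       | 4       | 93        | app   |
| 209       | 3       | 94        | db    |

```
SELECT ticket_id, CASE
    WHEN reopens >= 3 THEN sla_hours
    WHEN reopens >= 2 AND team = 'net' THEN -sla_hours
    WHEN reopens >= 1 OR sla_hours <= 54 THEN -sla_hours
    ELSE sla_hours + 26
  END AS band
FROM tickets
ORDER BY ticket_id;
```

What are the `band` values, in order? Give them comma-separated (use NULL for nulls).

ticket_id=200: reopens >= 1 OR sla_hours <= 54 → -86
ticket_id=201: reopens >= 1 OR sla_hours <= 54 → -57
ticket_id=202: reopens >= 1 OR sla_hours <= 54 → -36
ticket_id=203: reopens >= 1 OR sla_hours <= 54 → -48
ticket_id=204: reopens >= 1 OR sla_hours <= 54 → -14
ticket_id=205: ELSE → 119
ticket_id=206: reopens >= 3 → 68
ticket_id=207: reopens >= 3 → 13
ticket_id=208: reopens >= 3 → 93
ticket_id=209: reopens >= 3 → 94

-86, -57, -36, -48, -14, 119, 68, 13, 93, 94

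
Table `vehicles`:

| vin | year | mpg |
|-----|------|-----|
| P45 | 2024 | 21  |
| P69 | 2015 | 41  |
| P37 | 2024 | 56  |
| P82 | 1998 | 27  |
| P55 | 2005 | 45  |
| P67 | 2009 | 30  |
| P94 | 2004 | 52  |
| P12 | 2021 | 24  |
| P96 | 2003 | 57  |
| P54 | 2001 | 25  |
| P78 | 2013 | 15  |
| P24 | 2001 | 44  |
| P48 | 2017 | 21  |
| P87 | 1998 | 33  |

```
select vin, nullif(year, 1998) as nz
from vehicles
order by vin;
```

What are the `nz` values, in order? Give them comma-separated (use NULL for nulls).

vin=P12: year=2021 vs 1998: differ → 2021
vin=P24: year=2001 vs 1998: differ → 2001
vin=P37: year=2024 vs 1998: differ → 2024
vin=P45: year=2024 vs 1998: differ → 2024
vin=P48: year=2017 vs 1998: differ → 2017
vin=P54: year=2001 vs 1998: differ → 2001
vin=P55: year=2005 vs 1998: differ → 2005
vin=P67: year=2009 vs 1998: differ → 2009
vin=P69: year=2015 vs 1998: differ → 2015
vin=P78: year=2013 vs 1998: differ → 2013
vin=P82: year=1998 vs 1998: equal → NULL
vin=P87: year=1998 vs 1998: equal → NULL
vin=P94: year=2004 vs 1998: differ → 2004
vin=P96: year=2003 vs 1998: differ → 2003

2021, 2001, 2024, 2024, 2017, 2001, 2005, 2009, 2015, 2013, NULL, NULL, 2004, 2003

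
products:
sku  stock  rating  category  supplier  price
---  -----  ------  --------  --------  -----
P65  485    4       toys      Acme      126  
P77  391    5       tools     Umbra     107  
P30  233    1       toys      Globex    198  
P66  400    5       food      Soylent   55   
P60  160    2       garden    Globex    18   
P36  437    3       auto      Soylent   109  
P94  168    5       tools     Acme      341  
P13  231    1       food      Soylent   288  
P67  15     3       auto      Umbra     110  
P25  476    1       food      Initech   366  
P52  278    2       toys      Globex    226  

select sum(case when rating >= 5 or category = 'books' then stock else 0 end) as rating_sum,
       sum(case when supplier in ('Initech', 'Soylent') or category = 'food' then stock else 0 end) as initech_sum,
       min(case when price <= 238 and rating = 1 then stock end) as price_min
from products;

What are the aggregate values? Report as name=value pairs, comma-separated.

[rating_sum: rating >= 5 or category = 'books']
sku=P65: ✗
sku=P77: ✓ → 391
sku=P30: ✗
sku=P66: ✓ → 400
sku=P60: ✗
sku=P36: ✗
sku=P94: ✓ → 168
sku=P13: ✗
sku=P67: ✗
sku=P25: ✗
sku=P52: ✗
rating_sum = 391 + 400 + 168 = 959
—
[initech_sum: supplier in ('Initech', 'Soylent') or category = 'food']
sku=P65: ✗
sku=P77: ✗
sku=P30: ✗
sku=P66: ✓ → 400
sku=P60: ✗
sku=P36: ✓ → 437
sku=P94: ✗
sku=P13: ✓ → 231
sku=P67: ✗
sku=P25: ✓ → 476
sku=P52: ✗
initech_sum = 400 + 437 + 231 + 476 = 1544
—
[price_min: price <= 238 and rating = 1]
sku=P65: ✗
sku=P77: ✗
sku=P30: ✓ → 233
sku=P66: ✗
sku=P60: ✗
sku=P36: ✗
sku=P94: ✗
sku=P13: ✗
sku=P67: ✗
sku=P25: ✗
sku=P52: ✗
price_min = MIN(233) = 233

rating_sum=959, initech_sum=1544, price_min=233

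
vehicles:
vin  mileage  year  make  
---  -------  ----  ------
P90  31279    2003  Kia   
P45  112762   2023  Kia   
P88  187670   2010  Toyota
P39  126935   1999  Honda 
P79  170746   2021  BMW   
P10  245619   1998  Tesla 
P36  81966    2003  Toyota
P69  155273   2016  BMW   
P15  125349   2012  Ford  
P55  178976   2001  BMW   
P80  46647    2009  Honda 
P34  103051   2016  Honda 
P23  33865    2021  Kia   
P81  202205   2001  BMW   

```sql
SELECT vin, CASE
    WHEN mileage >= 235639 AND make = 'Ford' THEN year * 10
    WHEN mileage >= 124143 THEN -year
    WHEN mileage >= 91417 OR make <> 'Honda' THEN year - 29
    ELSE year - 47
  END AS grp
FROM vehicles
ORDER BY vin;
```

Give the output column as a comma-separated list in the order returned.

vin=P10: mileage >= 124143 → -1998
vin=P15: mileage >= 124143 → -2012
vin=P23: mileage >= 91417 OR make <> 'Honda' → 1992
vin=P34: mileage >= 91417 OR make <> 'Honda' → 1987
vin=P36: mileage >= 91417 OR make <> 'Honda' → 1974
vin=P39: mileage >= 124143 → -1999
vin=P45: mileage >= 91417 OR make <> 'Honda' → 1994
vin=P55: mileage >= 124143 → -2001
vin=P69: mileage >= 124143 → -2016
vin=P79: mileage >= 124143 → -2021
vin=P80: ELSE → 1962
vin=P81: mileage >= 124143 → -2001
vin=P88: mileage >= 124143 → -2010
vin=P90: mileage >= 91417 OR make <> 'Honda' → 1974

-1998, -2012, 1992, 1987, 1974, -1999, 1994, -2001, -2016, -2021, 1962, -2001, -2010, 1974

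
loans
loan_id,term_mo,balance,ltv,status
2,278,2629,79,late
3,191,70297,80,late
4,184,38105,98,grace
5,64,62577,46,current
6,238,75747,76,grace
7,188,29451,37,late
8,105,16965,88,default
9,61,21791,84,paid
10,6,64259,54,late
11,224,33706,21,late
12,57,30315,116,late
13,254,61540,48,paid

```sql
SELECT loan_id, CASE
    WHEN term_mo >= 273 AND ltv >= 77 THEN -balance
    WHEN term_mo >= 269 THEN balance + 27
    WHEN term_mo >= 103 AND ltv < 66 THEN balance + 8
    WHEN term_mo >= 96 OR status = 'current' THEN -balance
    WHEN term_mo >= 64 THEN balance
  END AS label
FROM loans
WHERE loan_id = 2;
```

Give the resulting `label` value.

loan_id = 2: term_mo=278, balance=2629, ltv=79, status=late.
term_mo >= 273 AND ltv >= 77 → true → -2629

-2629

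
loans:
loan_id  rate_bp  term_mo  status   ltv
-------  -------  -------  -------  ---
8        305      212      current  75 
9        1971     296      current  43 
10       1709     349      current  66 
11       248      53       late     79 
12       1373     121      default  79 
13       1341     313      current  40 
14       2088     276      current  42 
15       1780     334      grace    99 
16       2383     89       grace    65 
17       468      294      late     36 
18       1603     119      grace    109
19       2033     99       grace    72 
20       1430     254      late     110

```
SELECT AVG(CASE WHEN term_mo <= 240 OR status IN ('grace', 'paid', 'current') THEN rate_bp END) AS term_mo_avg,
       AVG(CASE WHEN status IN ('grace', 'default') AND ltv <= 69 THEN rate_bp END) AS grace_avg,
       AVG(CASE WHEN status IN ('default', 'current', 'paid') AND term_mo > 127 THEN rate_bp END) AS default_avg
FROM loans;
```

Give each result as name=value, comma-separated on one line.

term_mo_avg=1530.3636363636, grace_avg=2383, default_avg=1482.8

[term_mo_avg: term_mo <= 240 OR status IN ('grace', 'paid', 'current')]
loan_id=8: ✓ → 305
loan_id=9: ✓ → 1971
loan_id=10: ✓ → 1709
loan_id=11: ✓ → 248
loan_id=12: ✓ → 1373
loan_id=13: ✓ → 1341
loan_id=14: ✓ → 2088
loan_id=15: ✓ → 1780
loan_id=16: ✓ → 2383
loan_id=17: ✗
loan_id=18: ✓ → 1603
loan_id=19: ✓ → 2033
loan_id=20: ✗
term_mo_avg = (305 + 1971 + 1709 + 248 + 1373 + 1341 + 2088 + 1780 + 2383 + 1603 + 2033) / 11 = 1530.3636363636
—
[grace_avg: status IN ('grace', 'default') AND ltv <= 69]
loan_id=8: ✗
loan_id=9: ✗
loan_id=10: ✗
loan_id=11: ✗
loan_id=12: ✗
loan_id=13: ✗
loan_id=14: ✗
loan_id=15: ✗
loan_id=16: ✓ → 2383
loan_id=17: ✗
loan_id=18: ✗
loan_id=19: ✗
loan_id=20: ✗
grace_avg = 2383
—
[default_avg: status IN ('default', 'current', 'paid') AND term_mo > 127]
loan_id=8: ✓ → 305
loan_id=9: ✓ → 1971
loan_id=10: ✓ → 1709
loan_id=11: ✗
loan_id=12: ✗
loan_id=13: ✓ → 1341
loan_id=14: ✓ → 2088
loan_id=15: ✗
loan_id=16: ✗
loan_id=17: ✗
loan_id=18: ✗
loan_id=19: ✗
loan_id=20: ✗
default_avg = (305 + 1971 + 1709 + 1341 + 2088) / 5 = 1482.8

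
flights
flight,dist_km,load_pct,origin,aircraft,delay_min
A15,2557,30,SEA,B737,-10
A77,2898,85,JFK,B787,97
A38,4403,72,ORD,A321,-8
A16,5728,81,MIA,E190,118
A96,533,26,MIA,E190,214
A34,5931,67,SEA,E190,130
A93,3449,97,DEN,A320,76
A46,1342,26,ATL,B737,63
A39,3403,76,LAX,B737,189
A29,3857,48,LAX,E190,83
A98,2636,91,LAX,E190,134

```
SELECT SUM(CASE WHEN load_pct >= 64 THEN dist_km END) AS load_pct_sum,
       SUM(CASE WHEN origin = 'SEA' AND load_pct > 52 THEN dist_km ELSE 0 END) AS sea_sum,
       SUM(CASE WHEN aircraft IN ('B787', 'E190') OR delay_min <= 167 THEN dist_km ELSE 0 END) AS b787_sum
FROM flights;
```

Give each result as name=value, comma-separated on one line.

[load_pct_sum: load_pct >= 64]
flight=A15: ✗
flight=A77: ✓ → 2898
flight=A38: ✓ → 4403
flight=A16: ✓ → 5728
flight=A96: ✗
flight=A34: ✓ → 5931
flight=A93: ✓ → 3449
flight=A46: ✗
flight=A39: ✓ → 3403
flight=A29: ✗
flight=A98: ✓ → 2636
load_pct_sum = 2898 + 4403 + 5728 + 5931 + 3449 + 3403 + 2636 = 28448
—
[sea_sum: origin = 'SEA' AND load_pct > 52]
flight=A15: ✗
flight=A77: ✗
flight=A38: ✗
flight=A16: ✗
flight=A96: ✗
flight=A34: ✓ → 5931
flight=A93: ✗
flight=A46: ✗
flight=A39: ✗
flight=A29: ✗
flight=A98: ✗
sea_sum = 5931
—
[b787_sum: aircraft IN ('B787', 'E190') OR delay_min <= 167]
flight=A15: ✓ → 2557
flight=A77: ✓ → 2898
flight=A38: ✓ → 4403
flight=A16: ✓ → 5728
flight=A96: ✓ → 533
flight=A34: ✓ → 5931
flight=A93: ✓ → 3449
flight=A46: ✓ → 1342
flight=A39: ✗
flight=A29: ✓ → 3857
flight=A98: ✓ → 2636
b787_sum = 2557 + 2898 + 4403 + 5728 + 533 + 5931 + 3449 + 1342 + 3857 + 2636 = 33334

load_pct_sum=28448, sea_sum=5931, b787_sum=33334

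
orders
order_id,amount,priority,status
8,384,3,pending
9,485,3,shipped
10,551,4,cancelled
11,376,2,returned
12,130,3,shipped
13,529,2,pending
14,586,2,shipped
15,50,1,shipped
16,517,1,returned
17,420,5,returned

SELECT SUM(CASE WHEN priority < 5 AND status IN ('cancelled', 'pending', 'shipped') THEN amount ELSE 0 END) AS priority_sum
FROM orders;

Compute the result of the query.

2715

order_id=8: ✓ → 384
order_id=9: ✓ → 485
order_id=10: ✓ → 551
order_id=11: ✗
order_id=12: ✓ → 130
order_id=13: ✓ → 529
order_id=14: ✓ → 586
order_id=15: ✓ → 50
order_id=16: ✗
order_id=17: ✗
priority_sum = 384 + 485 + 551 + 130 + 529 + 586 + 50 = 2715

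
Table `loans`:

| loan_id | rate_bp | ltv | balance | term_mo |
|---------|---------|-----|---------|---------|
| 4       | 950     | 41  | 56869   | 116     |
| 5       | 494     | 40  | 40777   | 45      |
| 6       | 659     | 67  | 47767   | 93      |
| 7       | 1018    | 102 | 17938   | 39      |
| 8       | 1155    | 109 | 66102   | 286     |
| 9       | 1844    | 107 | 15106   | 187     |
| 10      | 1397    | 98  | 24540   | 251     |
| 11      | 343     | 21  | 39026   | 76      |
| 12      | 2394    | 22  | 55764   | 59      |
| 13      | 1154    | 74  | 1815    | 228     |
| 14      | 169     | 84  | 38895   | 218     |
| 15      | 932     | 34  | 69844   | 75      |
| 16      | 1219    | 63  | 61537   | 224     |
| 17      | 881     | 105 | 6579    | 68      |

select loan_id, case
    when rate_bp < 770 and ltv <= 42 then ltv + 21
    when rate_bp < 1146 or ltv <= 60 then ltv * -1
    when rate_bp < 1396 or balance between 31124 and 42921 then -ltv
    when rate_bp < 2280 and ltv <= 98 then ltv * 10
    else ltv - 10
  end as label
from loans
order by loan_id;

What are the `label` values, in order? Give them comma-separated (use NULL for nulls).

-41, 61, -67, -102, -109, 97, 980, 42, -22, -74, -84, -34, -63, -105

loan_id=4: rate_bp < 1146 or ltv <= 60 → -41
loan_id=5: rate_bp < 770 and ltv <= 42 → 61
loan_id=6: rate_bp < 1146 or ltv <= 60 → -67
loan_id=7: rate_bp < 1146 or ltv <= 60 → -102
loan_id=8: rate_bp < 1396 or balance between 31124 and 42921 → -109
loan_id=9: ELSE → 97
loan_id=10: rate_bp < 2280 and ltv <= 98 → 980
loan_id=11: rate_bp < 770 and ltv <= 42 → 42
loan_id=12: rate_bp < 1146 or ltv <= 60 → -22
loan_id=13: rate_bp < 1396 or balance between 31124 and 42921 → -74
loan_id=14: rate_bp < 1146 or ltv <= 60 → -84
loan_id=15: rate_bp < 1146 or ltv <= 60 → -34
loan_id=16: rate_bp < 1396 or balance between 31124 and 42921 → -63
loan_id=17: rate_bp < 1146 or ltv <= 60 → -105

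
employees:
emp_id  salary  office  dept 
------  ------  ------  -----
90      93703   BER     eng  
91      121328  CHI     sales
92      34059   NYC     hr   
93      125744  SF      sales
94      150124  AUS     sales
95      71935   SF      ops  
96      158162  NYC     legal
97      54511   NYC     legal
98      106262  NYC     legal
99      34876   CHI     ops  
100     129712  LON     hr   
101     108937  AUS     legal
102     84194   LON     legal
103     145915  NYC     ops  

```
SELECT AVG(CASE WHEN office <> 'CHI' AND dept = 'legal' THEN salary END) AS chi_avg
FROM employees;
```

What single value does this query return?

emp_id=90: ✗
emp_id=91: ✗
emp_id=92: ✗
emp_id=93: ✗
emp_id=94: ✗
emp_id=95: ✗
emp_id=96: ✓ → 158162
emp_id=97: ✓ → 54511
emp_id=98: ✓ → 106262
emp_id=99: ✗
emp_id=100: ✗
emp_id=101: ✓ → 108937
emp_id=102: ✓ → 84194
emp_id=103: ✗
chi_avg = (158162 + 54511 + 106262 + 108937 + 84194) / 5 = 102413.2

102413.2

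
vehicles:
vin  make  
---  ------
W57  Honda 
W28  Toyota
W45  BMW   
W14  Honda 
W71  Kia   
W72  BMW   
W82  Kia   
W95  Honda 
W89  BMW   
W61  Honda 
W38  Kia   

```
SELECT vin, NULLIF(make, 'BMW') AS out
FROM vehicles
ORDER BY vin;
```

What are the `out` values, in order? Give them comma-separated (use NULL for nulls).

Honda, Toyota, Kia, NULL, Honda, Honda, Kia, NULL, Kia, NULL, Honda

vin=W14: make=Honda vs BMW: differ → Honda
vin=W28: make=Toyota vs BMW: differ → Toyota
vin=W38: make=Kia vs BMW: differ → Kia
vin=W45: make=BMW vs BMW: equal → NULL
vin=W57: make=Honda vs BMW: differ → Honda
vin=W61: make=Honda vs BMW: differ → Honda
vin=W71: make=Kia vs BMW: differ → Kia
vin=W72: make=BMW vs BMW: equal → NULL
vin=W82: make=Kia vs BMW: differ → Kia
vin=W89: make=BMW vs BMW: equal → NULL
vin=W95: make=Honda vs BMW: differ → Honda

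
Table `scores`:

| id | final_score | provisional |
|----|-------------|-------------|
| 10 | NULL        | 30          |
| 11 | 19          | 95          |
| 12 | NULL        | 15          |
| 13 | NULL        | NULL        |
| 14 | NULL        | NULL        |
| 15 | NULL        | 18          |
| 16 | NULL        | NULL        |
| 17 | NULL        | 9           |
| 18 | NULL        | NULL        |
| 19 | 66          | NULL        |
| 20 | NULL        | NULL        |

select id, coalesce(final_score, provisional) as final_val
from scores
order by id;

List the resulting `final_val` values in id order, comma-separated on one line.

id=10: final_score=NULL, provisional=30 → 30
id=11: final_score=19 → 19
id=12: final_score=NULL, provisional=15 → 15
id=13: final_score=NULL, provisional=NULL (all NULL) → NULL
id=14: final_score=NULL, provisional=NULL (all NULL) → NULL
id=15: final_score=NULL, provisional=18 → 18
id=16: final_score=NULL, provisional=NULL (all NULL) → NULL
id=17: final_score=NULL, provisional=9 → 9
id=18: final_score=NULL, provisional=NULL (all NULL) → NULL
id=19: final_score=66 → 66
id=20: final_score=NULL, provisional=NULL (all NULL) → NULL

30, 19, 15, NULL, NULL, 18, NULL, 9, NULL, 66, NULL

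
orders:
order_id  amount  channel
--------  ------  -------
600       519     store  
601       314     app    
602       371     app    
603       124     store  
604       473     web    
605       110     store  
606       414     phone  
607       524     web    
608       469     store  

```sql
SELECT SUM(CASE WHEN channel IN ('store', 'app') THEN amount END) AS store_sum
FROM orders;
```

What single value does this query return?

1907

order_id=600: ✓ → 519
order_id=601: ✓ → 314
order_id=602: ✓ → 371
order_id=603: ✓ → 124
order_id=604: ✗
order_id=605: ✓ → 110
order_id=606: ✗
order_id=607: ✗
order_id=608: ✓ → 469
store_sum = 519 + 314 + 371 + 124 + 110 + 469 = 1907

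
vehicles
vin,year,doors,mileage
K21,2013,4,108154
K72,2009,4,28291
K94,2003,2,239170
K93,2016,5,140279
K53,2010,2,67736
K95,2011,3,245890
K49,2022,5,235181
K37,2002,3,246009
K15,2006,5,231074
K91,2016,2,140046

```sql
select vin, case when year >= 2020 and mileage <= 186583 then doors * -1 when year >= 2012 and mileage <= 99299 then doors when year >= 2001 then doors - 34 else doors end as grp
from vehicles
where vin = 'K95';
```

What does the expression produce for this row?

-31

vin = K95: year=2011, doors=3, mileage=245890.
year >= 2020 and mileage <= 186583 → false
year >= 2012 and mileage <= 99299 → false
year >= 2001 → true → -31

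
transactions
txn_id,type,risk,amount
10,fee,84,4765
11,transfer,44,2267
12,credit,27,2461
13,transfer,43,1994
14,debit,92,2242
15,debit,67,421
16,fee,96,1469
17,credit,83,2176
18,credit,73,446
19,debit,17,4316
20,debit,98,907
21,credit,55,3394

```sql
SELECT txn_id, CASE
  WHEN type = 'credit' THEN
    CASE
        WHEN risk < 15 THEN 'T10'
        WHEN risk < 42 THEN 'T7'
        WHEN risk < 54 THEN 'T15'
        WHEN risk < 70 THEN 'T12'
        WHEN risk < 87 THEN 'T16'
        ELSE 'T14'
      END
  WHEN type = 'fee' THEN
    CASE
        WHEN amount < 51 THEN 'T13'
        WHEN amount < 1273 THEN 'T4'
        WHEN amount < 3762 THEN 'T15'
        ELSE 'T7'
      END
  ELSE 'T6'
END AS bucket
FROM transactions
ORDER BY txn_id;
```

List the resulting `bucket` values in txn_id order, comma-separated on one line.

T7, T6, T7, T6, T6, T6, T15, T16, T16, T6, T6, T12

txn_id=10: type='fee' → inner[ELSE] → T7
txn_id=11: type='transfer' → outer ELSE → T6
txn_id=12: type='credit' → inner[risk < 42] → T7
txn_id=13: type='transfer' → outer ELSE → T6
txn_id=14: type='debit' → outer ELSE → T6
txn_id=15: type='debit' → outer ELSE → T6
txn_id=16: type='fee' → inner[amount < 3762] → T15
txn_id=17: type='credit' → inner[risk < 87] → T16
txn_id=18: type='credit' → inner[risk < 87] → T16
txn_id=19: type='debit' → outer ELSE → T6
txn_id=20: type='debit' → outer ELSE → T6
txn_id=21: type='credit' → inner[risk < 70] → T12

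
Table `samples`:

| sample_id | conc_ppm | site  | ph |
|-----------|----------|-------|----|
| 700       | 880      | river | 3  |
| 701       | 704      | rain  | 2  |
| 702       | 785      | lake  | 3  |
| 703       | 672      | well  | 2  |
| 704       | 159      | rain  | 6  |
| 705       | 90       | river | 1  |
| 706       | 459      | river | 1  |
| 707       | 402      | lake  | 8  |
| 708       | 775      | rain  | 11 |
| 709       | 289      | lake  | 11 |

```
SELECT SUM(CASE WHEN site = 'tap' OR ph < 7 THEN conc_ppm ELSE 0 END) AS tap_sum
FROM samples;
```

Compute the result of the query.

sample_id=700: ✓ → 880
sample_id=701: ✓ → 704
sample_id=702: ✓ → 785
sample_id=703: ✓ → 672
sample_id=704: ✓ → 159
sample_id=705: ✓ → 90
sample_id=706: ✓ → 459
sample_id=707: ✗
sample_id=708: ✗
sample_id=709: ✗
tap_sum = 880 + 704 + 785 + 672 + 159 + 90 + 459 = 3749

3749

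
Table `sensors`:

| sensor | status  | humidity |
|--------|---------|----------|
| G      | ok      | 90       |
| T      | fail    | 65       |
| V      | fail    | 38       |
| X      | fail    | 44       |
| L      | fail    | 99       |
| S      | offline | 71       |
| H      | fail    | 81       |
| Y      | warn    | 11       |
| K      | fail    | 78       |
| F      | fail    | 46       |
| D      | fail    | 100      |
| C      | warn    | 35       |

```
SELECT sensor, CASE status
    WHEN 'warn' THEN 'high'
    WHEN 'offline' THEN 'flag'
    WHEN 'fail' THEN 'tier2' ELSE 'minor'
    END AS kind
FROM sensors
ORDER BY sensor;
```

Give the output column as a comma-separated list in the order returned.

sensor=C: status='warn' → high
sensor=D: status='fail' → tier2
sensor=F: status='fail' → tier2
sensor=G: ELSE → minor
sensor=H: status='fail' → tier2
sensor=K: status='fail' → tier2
sensor=L: status='fail' → tier2
sensor=S: status='offline' → flag
sensor=T: status='fail' → tier2
sensor=V: status='fail' → tier2
sensor=X: status='fail' → tier2
sensor=Y: status='warn' → high

high, tier2, tier2, minor, tier2, tier2, tier2, flag, tier2, tier2, tier2, high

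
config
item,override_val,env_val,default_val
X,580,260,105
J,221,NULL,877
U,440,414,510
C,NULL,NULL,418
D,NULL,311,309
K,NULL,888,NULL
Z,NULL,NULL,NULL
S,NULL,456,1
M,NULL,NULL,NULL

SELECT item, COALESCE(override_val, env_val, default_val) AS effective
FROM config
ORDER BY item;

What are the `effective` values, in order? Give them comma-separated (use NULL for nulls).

418, 311, 221, 888, NULL, 456, 440, 580, NULL

item=C: override_val=NULL, env_val=NULL, default_val=418 → 418
item=D: override_val=NULL, env_val=311 → 311
item=J: override_val=221 → 221
item=K: override_val=NULL, env_val=888 → 888
item=M: override_val=NULL, env_val=NULL, default_val=NULL (all NULL) → NULL
item=S: override_val=NULL, env_val=456 → 456
item=U: override_val=440 → 440
item=X: override_val=580 → 580
item=Z: override_val=NULL, env_val=NULL, default_val=NULL (all NULL) → NULL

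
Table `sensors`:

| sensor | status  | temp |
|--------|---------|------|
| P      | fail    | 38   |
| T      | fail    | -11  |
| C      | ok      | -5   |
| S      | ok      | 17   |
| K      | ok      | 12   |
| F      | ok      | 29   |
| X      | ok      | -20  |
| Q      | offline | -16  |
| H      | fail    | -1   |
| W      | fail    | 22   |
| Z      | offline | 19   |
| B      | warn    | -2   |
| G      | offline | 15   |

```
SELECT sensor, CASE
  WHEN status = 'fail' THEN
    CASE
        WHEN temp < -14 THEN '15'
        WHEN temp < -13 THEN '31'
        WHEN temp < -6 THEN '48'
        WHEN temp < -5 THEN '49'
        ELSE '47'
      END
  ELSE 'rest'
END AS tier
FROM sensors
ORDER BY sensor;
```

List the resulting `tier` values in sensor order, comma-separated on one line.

sensor=B: status='warn' → outer ELSE → rest
sensor=C: status='ok' → outer ELSE → rest
sensor=F: status='ok' → outer ELSE → rest
sensor=G: status='offline' → outer ELSE → rest
sensor=H: status='fail' → inner[ELSE] → 47
sensor=K: status='ok' → outer ELSE → rest
sensor=P: status='fail' → inner[ELSE] → 47
sensor=Q: status='offline' → outer ELSE → rest
sensor=S: status='ok' → outer ELSE → rest
sensor=T: status='fail' → inner[temp < -6] → 48
sensor=W: status='fail' → inner[ELSE] → 47
sensor=X: status='ok' → outer ELSE → rest
sensor=Z: status='offline' → outer ELSE → rest

rest, rest, rest, rest, 47, rest, 47, rest, rest, 48, 47, rest, rest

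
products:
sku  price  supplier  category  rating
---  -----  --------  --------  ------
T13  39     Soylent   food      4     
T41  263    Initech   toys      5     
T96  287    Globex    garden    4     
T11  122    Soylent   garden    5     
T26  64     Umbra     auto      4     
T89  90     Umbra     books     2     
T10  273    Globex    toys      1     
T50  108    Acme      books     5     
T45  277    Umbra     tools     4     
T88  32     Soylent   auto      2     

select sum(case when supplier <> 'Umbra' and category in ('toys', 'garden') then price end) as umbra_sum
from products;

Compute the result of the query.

945

sku=T13: ✗
sku=T41: ✓ → 263
sku=T96: ✓ → 287
sku=T11: ✓ → 122
sku=T26: ✗
sku=T89: ✗
sku=T10: ✓ → 273
sku=T50: ✗
sku=T45: ✗
sku=T88: ✗
umbra_sum = 263 + 287 + 122 + 273 = 945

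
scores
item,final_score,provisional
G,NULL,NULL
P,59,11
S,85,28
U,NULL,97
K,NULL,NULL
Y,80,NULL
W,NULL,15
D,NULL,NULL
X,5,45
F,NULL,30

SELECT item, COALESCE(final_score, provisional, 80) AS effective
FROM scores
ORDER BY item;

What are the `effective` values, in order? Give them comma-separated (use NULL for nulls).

80, 30, 80, 80, 59, 85, 97, 15, 5, 80

item=D: final_score=NULL, provisional=NULL, → literal 80 → 80
item=F: final_score=NULL, provisional=30 → 30
item=G: final_score=NULL, provisional=NULL, → literal 80 → 80
item=K: final_score=NULL, provisional=NULL, → literal 80 → 80
item=P: final_score=59 → 59
item=S: final_score=85 → 85
item=U: final_score=NULL, provisional=97 → 97
item=W: final_score=NULL, provisional=15 → 15
item=X: final_score=5 → 5
item=Y: final_score=80 → 80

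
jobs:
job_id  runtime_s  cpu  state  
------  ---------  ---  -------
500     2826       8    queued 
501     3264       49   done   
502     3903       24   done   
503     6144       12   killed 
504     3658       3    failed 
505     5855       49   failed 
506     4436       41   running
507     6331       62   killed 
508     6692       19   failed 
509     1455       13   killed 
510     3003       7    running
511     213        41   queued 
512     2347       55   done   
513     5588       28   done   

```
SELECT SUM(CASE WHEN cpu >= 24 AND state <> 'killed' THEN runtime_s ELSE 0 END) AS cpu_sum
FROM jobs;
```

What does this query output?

job_id=500: ✗
job_id=501: ✓ → 3264
job_id=502: ✓ → 3903
job_id=503: ✗
job_id=504: ✗
job_id=505: ✓ → 5855
job_id=506: ✓ → 4436
job_id=507: ✗
job_id=508: ✗
job_id=509: ✗
job_id=510: ✗
job_id=511: ✓ → 213
job_id=512: ✓ → 2347
job_id=513: ✓ → 5588
cpu_sum = 3264 + 3903 + 5855 + 4436 + 213 + 2347 + 5588 = 25606

25606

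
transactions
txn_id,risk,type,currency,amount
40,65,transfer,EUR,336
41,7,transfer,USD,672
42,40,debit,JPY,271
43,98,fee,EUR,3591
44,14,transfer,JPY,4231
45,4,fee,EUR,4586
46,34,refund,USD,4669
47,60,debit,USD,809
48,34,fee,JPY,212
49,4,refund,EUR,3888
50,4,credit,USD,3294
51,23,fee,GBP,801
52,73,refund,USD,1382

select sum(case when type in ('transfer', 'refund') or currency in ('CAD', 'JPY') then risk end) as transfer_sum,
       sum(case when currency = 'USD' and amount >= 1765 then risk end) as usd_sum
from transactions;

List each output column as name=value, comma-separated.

transfer_sum=271, usd_sum=38

[transfer_sum: type in ('transfer', 'refund') or currency in ('CAD', 'JPY')]
txn_id=40: ✓ → 65
txn_id=41: ✓ → 7
txn_id=42: ✓ → 40
txn_id=43: ✗
txn_id=44: ✓ → 14
txn_id=45: ✗
txn_id=46: ✓ → 34
txn_id=47: ✗
txn_id=48: ✓ → 34
txn_id=49: ✓ → 4
txn_id=50: ✗
txn_id=51: ✗
txn_id=52: ✓ → 73
transfer_sum = 65 + 7 + 40 + 14 + 34 + 34 + 4 + 73 = 271
—
[usd_sum: currency = 'USD' and amount >= 1765]
txn_id=40: ✗
txn_id=41: ✗
txn_id=42: ✗
txn_id=43: ✗
txn_id=44: ✗
txn_id=45: ✗
txn_id=46: ✓ → 34
txn_id=47: ✗
txn_id=48: ✗
txn_id=49: ✗
txn_id=50: ✓ → 4
txn_id=51: ✗
txn_id=52: ✗
usd_sum = 34 + 4 = 38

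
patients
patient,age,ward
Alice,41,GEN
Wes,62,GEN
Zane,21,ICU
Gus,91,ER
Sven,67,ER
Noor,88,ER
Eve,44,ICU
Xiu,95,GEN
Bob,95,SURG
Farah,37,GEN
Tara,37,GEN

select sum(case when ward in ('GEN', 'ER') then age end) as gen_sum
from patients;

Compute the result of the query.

518

patient=Alice: ✓ → 41
patient=Wes: ✓ → 62
patient=Zane: ✗
patient=Gus: ✓ → 91
patient=Sven: ✓ → 67
patient=Noor: ✓ → 88
patient=Eve: ✗
patient=Xiu: ✓ → 95
patient=Bob: ✗
patient=Farah: ✓ → 37
patient=Tara: ✓ → 37
gen_sum = 41 + 62 + 91 + 67 + 88 + 95 + 37 + 37 = 518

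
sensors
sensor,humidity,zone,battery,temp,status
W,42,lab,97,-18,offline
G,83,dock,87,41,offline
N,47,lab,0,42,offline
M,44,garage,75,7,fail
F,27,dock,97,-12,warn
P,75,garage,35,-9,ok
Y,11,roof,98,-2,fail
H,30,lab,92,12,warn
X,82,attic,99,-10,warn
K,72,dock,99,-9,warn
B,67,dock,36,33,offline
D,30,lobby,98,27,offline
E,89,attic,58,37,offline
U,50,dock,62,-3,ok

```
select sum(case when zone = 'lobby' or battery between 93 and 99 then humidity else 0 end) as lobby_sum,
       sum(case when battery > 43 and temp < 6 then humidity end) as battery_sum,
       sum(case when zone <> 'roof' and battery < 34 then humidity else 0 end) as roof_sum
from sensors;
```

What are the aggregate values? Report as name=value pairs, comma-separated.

[lobby_sum: zone = 'lobby' or battery between 93 and 99]
sensor=W: ✓ → 42
sensor=G: ✗
sensor=N: ✗
sensor=M: ✗
sensor=F: ✓ → 27
sensor=P: ✗
sensor=Y: ✓ → 11
sensor=H: ✗
sensor=X: ✓ → 82
sensor=K: ✓ → 72
sensor=B: ✗
sensor=D: ✓ → 30
sensor=E: ✗
sensor=U: ✗
lobby_sum = 42 + 27 + 11 + 82 + 72 + 30 = 264
—
[battery_sum: battery > 43 and temp < 6]
sensor=W: ✓ → 42
sensor=G: ✗
sensor=N: ✗
sensor=M: ✗
sensor=F: ✓ → 27
sensor=P: ✗
sensor=Y: ✓ → 11
sensor=H: ✗
sensor=X: ✓ → 82
sensor=K: ✓ → 72
sensor=B: ✗
sensor=D: ✗
sensor=E: ✗
sensor=U: ✓ → 50
battery_sum = 42 + 27 + 11 + 82 + 72 + 50 = 284
—
[roof_sum: zone <> 'roof' and battery < 34]
sensor=W: ✗
sensor=G: ✗
sensor=N: ✓ → 47
sensor=M: ✗
sensor=F: ✗
sensor=P: ✗
sensor=Y: ✗
sensor=H: ✗
sensor=X: ✗
sensor=K: ✗
sensor=B: ✗
sensor=D: ✗
sensor=E: ✗
sensor=U: ✗
roof_sum = 47

lobby_sum=264, battery_sum=284, roof_sum=47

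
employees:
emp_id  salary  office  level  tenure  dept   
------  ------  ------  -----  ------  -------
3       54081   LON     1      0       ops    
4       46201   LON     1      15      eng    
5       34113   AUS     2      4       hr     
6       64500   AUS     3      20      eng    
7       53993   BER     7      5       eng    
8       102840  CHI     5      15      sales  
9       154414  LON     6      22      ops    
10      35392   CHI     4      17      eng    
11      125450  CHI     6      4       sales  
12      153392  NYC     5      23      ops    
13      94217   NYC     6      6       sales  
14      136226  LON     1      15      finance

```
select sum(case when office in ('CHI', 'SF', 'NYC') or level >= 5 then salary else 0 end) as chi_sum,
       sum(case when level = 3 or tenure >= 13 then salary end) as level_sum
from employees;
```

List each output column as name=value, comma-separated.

chi_sum=719698, level_sum=692965

[chi_sum: office in ('CHI', 'SF', 'NYC') or level >= 5]
emp_id=3: ✗
emp_id=4: ✗
emp_id=5: ✗
emp_id=6: ✗
emp_id=7: ✓ → 53993
emp_id=8: ✓ → 102840
emp_id=9: ✓ → 154414
emp_id=10: ✓ → 35392
emp_id=11: ✓ → 125450
emp_id=12: ✓ → 153392
emp_id=13: ✓ → 94217
emp_id=14: ✗
chi_sum = 53993 + 102840 + 154414 + 35392 + 125450 + 153392 + 94217 = 719698
—
[level_sum: level = 3 or tenure >= 13]
emp_id=3: ✗
emp_id=4: ✓ → 46201
emp_id=5: ✗
emp_id=6: ✓ → 64500
emp_id=7: ✗
emp_id=8: ✓ → 102840
emp_id=9: ✓ → 154414
emp_id=10: ✓ → 35392
emp_id=11: ✗
emp_id=12: ✓ → 153392
emp_id=13: ✗
emp_id=14: ✓ → 136226
level_sum = 46201 + 64500 + 102840 + 154414 + 35392 + 153392 + 136226 = 692965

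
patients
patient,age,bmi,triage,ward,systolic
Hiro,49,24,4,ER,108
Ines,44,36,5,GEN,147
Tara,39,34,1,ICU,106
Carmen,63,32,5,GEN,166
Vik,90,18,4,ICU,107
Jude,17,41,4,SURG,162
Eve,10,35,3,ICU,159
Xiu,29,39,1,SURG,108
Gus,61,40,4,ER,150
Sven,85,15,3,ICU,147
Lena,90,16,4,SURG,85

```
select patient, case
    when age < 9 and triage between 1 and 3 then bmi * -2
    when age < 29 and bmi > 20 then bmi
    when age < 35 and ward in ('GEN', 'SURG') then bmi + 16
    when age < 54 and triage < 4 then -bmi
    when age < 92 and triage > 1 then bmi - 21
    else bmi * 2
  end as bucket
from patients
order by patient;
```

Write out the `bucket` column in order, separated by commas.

11, 35, 19, 3, 15, 41, -5, -6, -34, -3, 55

patient=Carmen: age < 92 and triage > 1 → 11
patient=Eve: age < 29 and bmi > 20 → 35
patient=Gus: age < 92 and triage > 1 → 19
patient=Hiro: age < 92 and triage > 1 → 3
patient=Ines: age < 92 and triage > 1 → 15
patient=Jude: age < 29 and bmi > 20 → 41
patient=Lena: age < 92 and triage > 1 → -5
patient=Sven: age < 92 and triage > 1 → -6
patient=Tara: age < 54 and triage < 4 → -34
patient=Vik: age < 92 and triage > 1 → -3
patient=Xiu: age < 35 and ward in ('GEN', 'SURG') → 55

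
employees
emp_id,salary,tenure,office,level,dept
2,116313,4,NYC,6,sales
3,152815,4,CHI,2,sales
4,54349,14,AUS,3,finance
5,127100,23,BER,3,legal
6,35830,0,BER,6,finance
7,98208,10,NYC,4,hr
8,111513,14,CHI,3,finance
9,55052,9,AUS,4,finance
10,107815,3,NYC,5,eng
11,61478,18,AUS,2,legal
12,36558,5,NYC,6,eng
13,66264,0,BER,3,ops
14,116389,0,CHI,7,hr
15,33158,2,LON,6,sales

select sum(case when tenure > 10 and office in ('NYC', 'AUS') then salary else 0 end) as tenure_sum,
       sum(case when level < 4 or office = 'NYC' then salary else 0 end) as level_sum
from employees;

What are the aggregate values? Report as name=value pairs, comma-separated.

tenure_sum=115827, level_sum=932413

[tenure_sum: tenure > 10 and office in ('NYC', 'AUS')]
emp_id=2: ✗
emp_id=3: ✗
emp_id=4: ✓ → 54349
emp_id=5: ✗
emp_id=6: ✗
emp_id=7: ✗
emp_id=8: ✗
emp_id=9: ✗
emp_id=10: ✗
emp_id=11: ✓ → 61478
emp_id=12: ✗
emp_id=13: ✗
emp_id=14: ✗
emp_id=15: ✗
tenure_sum = 54349 + 61478 = 115827
—
[level_sum: level < 4 or office = 'NYC']
emp_id=2: ✓ → 116313
emp_id=3: ✓ → 152815
emp_id=4: ✓ → 54349
emp_id=5: ✓ → 127100
emp_id=6: ✗
emp_id=7: ✓ → 98208
emp_id=8: ✓ → 111513
emp_id=9: ✗
emp_id=10: ✓ → 107815
emp_id=11: ✓ → 61478
emp_id=12: ✓ → 36558
emp_id=13: ✓ → 66264
emp_id=14: ✗
emp_id=15: ✗
level_sum = 116313 + 152815 + 54349 + 127100 + 98208 + 111513 + 107815 + 61478 + 36558 + 66264 = 932413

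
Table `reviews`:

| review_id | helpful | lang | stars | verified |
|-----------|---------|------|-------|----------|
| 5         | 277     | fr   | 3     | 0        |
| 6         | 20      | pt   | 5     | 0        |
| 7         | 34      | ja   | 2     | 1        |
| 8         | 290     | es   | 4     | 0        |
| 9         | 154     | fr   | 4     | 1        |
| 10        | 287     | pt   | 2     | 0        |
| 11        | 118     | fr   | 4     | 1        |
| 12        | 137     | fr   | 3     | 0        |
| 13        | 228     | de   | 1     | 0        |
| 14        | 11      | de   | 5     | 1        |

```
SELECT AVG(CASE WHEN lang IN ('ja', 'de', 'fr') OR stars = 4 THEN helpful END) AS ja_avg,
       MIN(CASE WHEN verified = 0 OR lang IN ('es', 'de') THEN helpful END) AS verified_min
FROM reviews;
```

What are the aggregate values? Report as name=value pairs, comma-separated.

ja_avg=156.125, verified_min=11

[ja_avg: lang IN ('ja', 'de', 'fr') OR stars = 4]
review_id=5: ✓ → 277
review_id=6: ✗
review_id=7: ✓ → 34
review_id=8: ✓ → 290
review_id=9: ✓ → 154
review_id=10: ✗
review_id=11: ✓ → 118
review_id=12: ✓ → 137
review_id=13: ✓ → 228
review_id=14: ✓ → 11
ja_avg = (277 + 34 + 290 + 154 + 118 + 137 + 228 + 11) / 8 = 156.125
—
[verified_min: verified = 0 OR lang IN ('es', 'de')]
review_id=5: ✓ → 277
review_id=6: ✓ → 20
review_id=7: ✗
review_id=8: ✓ → 290
review_id=9: ✗
review_id=10: ✓ → 287
review_id=11: ✗
review_id=12: ✓ → 137
review_id=13: ✓ → 228
review_id=14: ✓ → 11
verified_min = MIN(277, 20, 290, 287, 137, 228, 11) = 11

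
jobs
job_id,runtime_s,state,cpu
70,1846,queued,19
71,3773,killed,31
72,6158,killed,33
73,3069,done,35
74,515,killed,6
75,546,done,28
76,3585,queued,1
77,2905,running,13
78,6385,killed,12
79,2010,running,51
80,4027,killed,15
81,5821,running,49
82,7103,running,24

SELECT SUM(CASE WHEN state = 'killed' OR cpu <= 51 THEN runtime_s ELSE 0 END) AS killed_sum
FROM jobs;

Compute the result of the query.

job_id=70: ✓ → 1846
job_id=71: ✓ → 3773
job_id=72: ✓ → 6158
job_id=73: ✓ → 3069
job_id=74: ✓ → 515
job_id=75: ✓ → 546
job_id=76: ✓ → 3585
job_id=77: ✓ → 2905
job_id=78: ✓ → 6385
job_id=79: ✓ → 2010
job_id=80: ✓ → 4027
job_id=81: ✓ → 5821
job_id=82: ✓ → 7103
killed_sum = 1846 + 3773 + 6158 + 3069 + 515 + 546 + 3585 + 2905 + 6385 + 2010 + 4027 + 5821 + 7103 = 47743

47743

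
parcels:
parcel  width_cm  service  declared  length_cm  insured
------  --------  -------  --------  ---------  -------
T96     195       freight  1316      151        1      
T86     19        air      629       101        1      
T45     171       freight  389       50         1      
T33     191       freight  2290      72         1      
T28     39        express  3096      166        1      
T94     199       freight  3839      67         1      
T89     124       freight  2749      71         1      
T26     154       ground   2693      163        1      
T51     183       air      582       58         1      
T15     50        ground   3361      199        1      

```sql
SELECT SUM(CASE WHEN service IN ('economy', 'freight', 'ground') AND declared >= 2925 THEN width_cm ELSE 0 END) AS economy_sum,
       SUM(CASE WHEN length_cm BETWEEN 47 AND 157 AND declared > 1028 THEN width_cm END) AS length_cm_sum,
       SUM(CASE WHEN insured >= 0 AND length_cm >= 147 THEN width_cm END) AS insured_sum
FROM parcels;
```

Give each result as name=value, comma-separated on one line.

[economy_sum: service IN ('economy', 'freight', 'ground') AND declared >= 2925]
parcel=T96: ✗
parcel=T86: ✗
parcel=T45: ✗
parcel=T33: ✗
parcel=T28: ✗
parcel=T94: ✓ → 199
parcel=T89: ✗
parcel=T26: ✗
parcel=T51: ✗
parcel=T15: ✓ → 50
economy_sum = 199 + 50 = 249
—
[length_cm_sum: length_cm BETWEEN 47 AND 157 AND declared > 1028]
parcel=T96: ✓ → 195
parcel=T86: ✗
parcel=T45: ✗
parcel=T33: ✓ → 191
parcel=T28: ✗
parcel=T94: ✓ → 199
parcel=T89: ✓ → 124
parcel=T26: ✗
parcel=T51: ✗
parcel=T15: ✗
length_cm_sum = 195 + 191 + 199 + 124 = 709
—
[insured_sum: insured >= 0 AND length_cm >= 147]
parcel=T96: ✓ → 195
parcel=T86: ✗
parcel=T45: ✗
parcel=T33: ✗
parcel=T28: ✓ → 39
parcel=T94: ✗
parcel=T89: ✗
parcel=T26: ✓ → 154
parcel=T51: ✗
parcel=T15: ✓ → 50
insured_sum = 195 + 39 + 154 + 50 = 438

economy_sum=249, length_cm_sum=709, insured_sum=438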